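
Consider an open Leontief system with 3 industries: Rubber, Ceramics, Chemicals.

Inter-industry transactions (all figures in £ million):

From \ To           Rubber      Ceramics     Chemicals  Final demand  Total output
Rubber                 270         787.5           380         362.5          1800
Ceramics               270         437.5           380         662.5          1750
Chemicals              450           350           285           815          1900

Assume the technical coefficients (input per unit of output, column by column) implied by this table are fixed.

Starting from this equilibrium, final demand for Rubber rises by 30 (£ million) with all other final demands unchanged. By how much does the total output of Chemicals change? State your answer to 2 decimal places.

Δx_3 = 16.97

Technical coefficients a_ij = z_ij / X_j:
  a_11 = 270/1800 = 0.15, a_21 = 270/1800 = 0.15, a_31 = 450/1800 = 0.25
  a_12 = 787.5/1750 = 0.45, a_22 = 437.5/1750 = 0.25, a_32 = 350/1750 = 0.20
  a_13 = 380/1900 = 0.20, a_23 = 380/1900 = 0.20, a_33 = 285/1900 = 0.15
I − A =
  [   0.85    -0.45    -0.20]
  [  -0.15     0.75    -0.20]
  [  -0.25    -0.20     0.85]
Cofactors of I−A, C_ij = (−1)^(i+j)·(minor ij) (rows/columns in the sector order above):
  C_11 = (0.75)(0.85) − (-0.20)(-0.20) = 0.5975
  C_12 = −[(-0.15)(0.85) − (-0.20)(-0.25)] = 0.1775
  C_13 = (-0.15)(-0.20) − (0.75)(-0.25) = 0.2175
  C_21 = −[(-0.45)(0.85) − (-0.20)(-0.20)] = 0.4225
  C_22 = (0.85)(0.85) − (-0.20)(-0.25) = 0.6725
  C_23 = −[(0.85)(-0.20) − (-0.45)(-0.25)] = 0.2825
  C_31 = (-0.45)(-0.20) − (-0.20)(0.75) = 0.2400
  C_32 = −[(0.85)(-0.20) − (-0.20)(-0.15)] = 0.2000
  C_33 = (0.85)(0.75) − (-0.45)(-0.15) = 0.5700
det(I−A) = Σ_j (I−A)_1j·C_1j = (0.85)(0.5975) + (-0.45)(0.1775) + (-0.20)(0.2175) = 0.3845
adj(I−A) = Cᵀ =
  [ 0.5975   0.4225   0.2400]
  [ 0.1775   0.6725   0.2000]
  [ 0.2175   0.2825   0.5700]
(I − A)⁻¹ = adj(I−A) / det(I−A) ≈
  [   1.5540     1.0988     0.6242]
  [   0.4616     1.7490     0.5202]
  [   0.5657     0.7347     1.4824]
Δx = (I − A)⁻¹ Δd with Δd having +30 in the Rubber component and 0 elsewhere.
So Δx_3 = L_31 · (+30), where L_31 = adj(I−A)_31 / det(I−A) = 0.2175 / 0.3845.
Δx_3 = 0.2175 × (+30) / 0.3845 = 6.525 / 0.3845 ≈ 16.97.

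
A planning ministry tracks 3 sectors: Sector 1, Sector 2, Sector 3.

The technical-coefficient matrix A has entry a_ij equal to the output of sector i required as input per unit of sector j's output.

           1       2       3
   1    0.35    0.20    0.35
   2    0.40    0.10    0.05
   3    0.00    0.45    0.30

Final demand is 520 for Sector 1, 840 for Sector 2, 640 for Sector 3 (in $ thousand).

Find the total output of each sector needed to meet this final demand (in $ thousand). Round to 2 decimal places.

I − A =
  [   0.65    -0.20    -0.35]
  [  -0.40     0.90    -0.05]
  [   0.00    -0.45     0.70]
Cofactors of I−A, C_ij = (−1)^(i+j)·(minor ij) (rows/columns in the sector order above):
  C_11 = (0.90)(0.70) − (-0.05)(-0.45) = 0.6075
  C_12 = −[(-0.40)(0.70) − (-0.05)(0.00)] = 0.2800
  C_13 = (-0.40)(-0.45) − (0.90)(0.00) = 0.1800
  C_21 = −[(-0.20)(0.70) − (-0.35)(-0.45)] = 0.2975
  C_22 = (0.65)(0.70) − (-0.35)(0.00) = 0.4550
  C_23 = −[(0.65)(-0.45) − (-0.20)(0.00)] = 0.2925
  C_31 = (-0.20)(-0.05) − (-0.35)(0.90) = 0.3250
  C_32 = −[(0.65)(-0.05) − (-0.35)(-0.40)] = 0.1725
  C_33 = (0.65)(0.90) − (-0.20)(-0.40) = 0.5050
det(I−A) = Σ_j (I−A)_1j·C_1j = (0.65)(0.6075) + (-0.20)(0.2800) + (-0.35)(0.1800) = 0.275875
adj(I−A) = Cᵀ =
  [ 0.6075   0.2975   0.3250]
  [ 0.2800   0.4550   0.1725]
  [ 0.1800   0.2925   0.5050]
(I − A)⁻¹ = adj(I−A) / det(I−A) ≈
  [   2.2021     1.0784     1.1781]
  [   1.0150     1.6493     0.6253]
  [   0.6525     1.0603     1.8305]
x = (I − A)⁻¹ d = adj(I−A)·d / det(I−A), with det(I−A) = 0.275875:
  x_1 = (0.6075·520 + 0.2975·840 + 0.3250·640) / 0.275875 = 773.80 / 0.275875 ≈ 2804.89
  x_2 = (0.2800·520 + 0.4550·840 + 0.1725·640) / 0.275875 = 638.20 / 0.275875 ≈ 2313.37
  x_3 = (0.1800·520 + 0.2925·840 + 0.5050·640) / 0.275875 = 662.50 / 0.275875 ≈ 2401.45

x_1 = 2804.89, x_2 = 2313.37, x_3 = 2401.45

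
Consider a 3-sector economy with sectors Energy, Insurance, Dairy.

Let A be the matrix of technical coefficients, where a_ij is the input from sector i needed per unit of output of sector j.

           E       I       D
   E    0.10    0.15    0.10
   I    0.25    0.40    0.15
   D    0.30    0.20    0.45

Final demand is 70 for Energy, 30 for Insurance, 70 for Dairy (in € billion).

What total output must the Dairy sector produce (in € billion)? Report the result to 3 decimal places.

x_D = 264.200

I − A =
  [   0.90    -0.15    -0.10]
  [  -0.25     0.60    -0.15]
  [  -0.30    -0.20     0.55]
Cofactors of I−A, C_ij = (−1)^(i+j)·(minor ij) (rows/columns in the sector order above):
  C_11 = (0.60)(0.55) − (-0.15)(-0.20) = 0.3000
  C_12 = −[(-0.25)(0.55) − (-0.15)(-0.30)] = 0.1825
  C_13 = (-0.25)(-0.20) − (0.60)(-0.30) = 0.2300
  C_21 = −[(-0.15)(0.55) − (-0.10)(-0.20)] = 0.1025
  C_22 = (0.90)(0.55) − (-0.10)(-0.30) = 0.4650
  C_23 = −[(0.90)(-0.20) − (-0.15)(-0.30)] = 0.2250
  C_31 = (-0.15)(-0.15) − (-0.10)(0.60) = 0.0825
  C_32 = −[(0.90)(-0.15) − (-0.10)(-0.25)] = 0.1600
  C_33 = (0.90)(0.60) − (-0.15)(-0.25) = 0.5025
det(I−A) = Σ_j (I−A)_1j·C_1j = (0.90)(0.3000) + (-0.15)(0.1825) + (-0.10)(0.2300) = 0.219625
adj(I−A) = Cᵀ =
  [ 0.3000   0.1025   0.0825]
  [ 0.1825   0.4650   0.1600]
  [ 0.2300   0.2250   0.5025]
(I − A)⁻¹ = adj(I−A) / det(I−A) ≈
  [   1.3660     0.4667     0.3756]
  [   0.8310     2.1172     0.7285]
  [   1.0472     1.0245     2.2880]
x = (I − A)⁻¹ d = adj(I−A)·d / det(I−A), with det(I−A) = 0.219625:
  x_E = (0.3000·70 + 0.1025·30 + 0.0825·70) / 0.219625 = 29.85 / 0.219625 ≈ 135.913
  x_I = (0.1825·70 + 0.4650·30 + 0.1600·70) / 0.219625 = 37.925 / 0.219625 ≈ 172.681
  x_D = (0.2300·70 + 0.2250·30 + 0.5025·70) / 0.219625 = 58.025 / 0.219625 ≈ 264.200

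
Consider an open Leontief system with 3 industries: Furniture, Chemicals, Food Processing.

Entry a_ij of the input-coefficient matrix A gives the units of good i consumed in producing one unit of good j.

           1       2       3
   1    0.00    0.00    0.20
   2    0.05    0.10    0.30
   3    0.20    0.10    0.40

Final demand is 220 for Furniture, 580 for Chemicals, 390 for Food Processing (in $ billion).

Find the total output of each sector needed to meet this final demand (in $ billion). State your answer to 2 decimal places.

x_1 = 410.15, x_2 = 984.14, x_3 = 950.74

I − A =
  [   1.00     0.00    -0.20]
  [  -0.05     0.90    -0.30]
  [  -0.20    -0.10     0.60]
Cofactors of I−A, C_ij = (−1)^(i+j)·(minor ij) (rows/columns in the sector order above):
  C_11 = (0.90)(0.60) − (-0.30)(-0.10) = 0.5100
  C_12 = −[(-0.05)(0.60) − (-0.30)(-0.20)] = 0.0900
  C_13 = (-0.05)(-0.10) − (0.90)(-0.20) = 0.1850
  C_21 = −[(0.00)(0.60) − (-0.20)(-0.10)] = 0.0200
  C_22 = (1.00)(0.60) − (-0.20)(-0.20) = 0.5600
  C_23 = −[(1.00)(-0.10) − (0.00)(-0.20)] = 0.1000
  C_31 = (0.00)(-0.30) − (-0.20)(0.90) = 0.1800
  C_32 = −[(1.00)(-0.30) − (-0.20)(-0.05)] = 0.3100
  C_33 = (1.00)(0.90) − (0.00)(-0.05) = 0.9000
det(I−A) = Σ_j (I−A)_1j·C_1j = (1.00)(0.5100) + (0.00)(0.0900) + (-0.20)(0.1850) = 0.4730
adj(I−A) = Cᵀ =
  [ 0.5100   0.0200   0.1800]
  [ 0.0900   0.5600   0.3100]
  [ 0.1850   0.1000   0.9000]
(I − A)⁻¹ = adj(I−A) / det(I−A) ≈
  [   1.0782     0.0423     0.3805]
  [   0.1903     1.1839     0.6554]
  [   0.3911     0.2114     1.9027]
x = (I − A)⁻¹ d = adj(I−A)·d / det(I−A), with det(I−A) = 0.4730:
  x_1 = (0.5100·220 + 0.0200·580 + 0.1800·390) / 0.4730 = 194.00 / 0.4730 ≈ 410.15
  x_2 = (0.0900·220 + 0.5600·580 + 0.3100·390) / 0.4730 = 465.50 / 0.4730 ≈ 984.14
  x_3 = (0.1850·220 + 0.1000·580 + 0.9000·390) / 0.4730 = 449.70 / 0.4730 ≈ 950.74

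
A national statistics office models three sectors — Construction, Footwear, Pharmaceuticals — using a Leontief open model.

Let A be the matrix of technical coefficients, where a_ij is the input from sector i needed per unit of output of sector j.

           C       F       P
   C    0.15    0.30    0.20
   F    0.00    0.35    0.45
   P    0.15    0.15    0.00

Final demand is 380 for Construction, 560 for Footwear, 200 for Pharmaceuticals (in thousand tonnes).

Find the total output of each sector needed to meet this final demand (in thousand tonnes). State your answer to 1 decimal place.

I − A =
  [   0.85    -0.30    -0.20]
  [   0.00     0.65    -0.45]
  [  -0.15    -0.15     1.00]
Cofactors of I−A, C_ij = (−1)^(i+j)·(minor ij) (rows/columns in the sector order above):
  C_11 = (0.65)(1.00) − (-0.45)(-0.15) = 0.5825
  C_12 = −[(0.00)(1.00) − (-0.45)(-0.15)] = 0.0675
  C_13 = (0.00)(-0.15) − (0.65)(-0.15) = 0.0975
  C_21 = −[(-0.30)(1.00) − (-0.20)(-0.15)] = 0.3300
  C_22 = (0.85)(1.00) − (-0.20)(-0.15) = 0.8200
  C_23 = −[(0.85)(-0.15) − (-0.30)(-0.15)] = 0.1725
  C_31 = (-0.30)(-0.45) − (-0.20)(0.65) = 0.2650
  C_32 = −[(0.85)(-0.45) − (-0.20)(0.00)] = 0.3825
  C_33 = (0.85)(0.65) − (-0.30)(0.00) = 0.5525
det(I−A) = Σ_j (I−A)_1j·C_1j = (0.85)(0.5825) + (-0.30)(0.0675) + (-0.20)(0.0975) = 0.455375
adj(I−A) = Cᵀ =
  [ 0.5825   0.3300   0.2650]
  [ 0.0675   0.8200   0.3825]
  [ 0.0975   0.1725   0.5525]
(I − A)⁻¹ = adj(I−A) / det(I−A) ≈
  [   1.2792     0.7247     0.5819]
  [   0.1482     1.8007     0.8400]
  [   0.2141     0.3788     1.2133]
x = (I − A)⁻¹ d = adj(I−A)·d / det(I−A), with det(I−A) = 0.455375:
  x_C = (0.5825·380 + 0.3300·560 + 0.2650·200) / 0.455375 = 459.15 / 0.455375 ≈ 1008.3
  x_F = (0.0675·380 + 0.8200·560 + 0.3825·200) / 0.455375 = 561.35 / 0.455375 ≈ 1232.7
  x_P = (0.0975·380 + 0.1725·560 + 0.5525·200) / 0.455375 = 244.15 / 0.455375 ≈ 536.2

x_C = 1008.3, x_F = 1232.7, x_P = 536.2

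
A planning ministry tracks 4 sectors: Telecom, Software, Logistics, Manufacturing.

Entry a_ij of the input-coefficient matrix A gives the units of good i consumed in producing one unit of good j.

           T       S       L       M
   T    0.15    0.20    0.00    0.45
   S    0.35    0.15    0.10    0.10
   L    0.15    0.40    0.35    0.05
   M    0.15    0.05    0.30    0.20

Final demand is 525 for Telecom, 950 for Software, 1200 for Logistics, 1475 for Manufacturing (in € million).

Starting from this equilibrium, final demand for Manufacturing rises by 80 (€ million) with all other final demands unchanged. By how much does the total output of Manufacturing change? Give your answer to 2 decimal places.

Δx_M = 149.20

I − A =
  [   0.85    -0.20     0.00    -0.45]
  [  -0.35     0.85    -0.10    -0.10]
  [  -0.15    -0.40     0.65    -0.05]
  [  -0.15    -0.05    -0.30     0.80]
Compute the cofactors C_ij = (−1)^(i+j)·(3×3 minor ij) of I−A; the adjugate is their transpose:
adj(I−A) = Cᵀ =
  [ 0.381750   0.169625   0.139000   0.244625]
  [ 0.203750   0.365125   0.134000   0.168625]
  [ 0.226500   0.276000   0.449500   0.190000]
  [ 0.169250   0.158125   0.203000   0.387125]
det(I−A) = Σ_j (I−A)_1j·C_1j = (0.85)(0.381750) + (-0.20)(0.203750) + (0.00)(0.226500) + (-0.45)(0.169250) = 0.207575
(I − A)⁻¹ = adj(I−A) / det(I−A) ≈
  [   1.8391     0.8172     0.6696     1.1785]
  [   0.9816     1.7590     0.6455     0.8124]
  [   1.0912     1.3296     2.1655     0.9153]
  [   0.8154     0.7618     0.9780     1.8650]
Δx = (I − A)⁻¹ Δd with Δd having +80 in the Manufacturing component and 0 elsewhere.
So Δx_M = L_MM · (+80), where L_MM = adj(I−A)_MM / det(I−A) = 0.387125 / 0.207575.
Δx_M = 0.387125 × (+80) / 0.207575 = 30.97 / 0.207575 ≈ 149.20.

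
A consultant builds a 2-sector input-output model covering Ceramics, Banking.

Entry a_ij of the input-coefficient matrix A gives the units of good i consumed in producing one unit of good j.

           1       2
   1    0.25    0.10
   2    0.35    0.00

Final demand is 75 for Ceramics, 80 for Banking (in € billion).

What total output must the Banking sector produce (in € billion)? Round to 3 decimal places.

x_2 = 120.629

I − A =
  [   0.75    -0.10]
  [  -0.35     1.00]
det(I−A) = (0.75)(1.00) − (-0.10)(-0.35) = 0.7150
adj(I−A) = [[1.00, 0.10], [0.35, 0.75]]
(I − A)⁻¹ = adj(I−A) / det(I−A) ≈
  [   1.3986     0.1399]
  [   0.4895     1.0490]
x = (I − A)⁻¹ d = adj(I−A)·d / det(I−A), with det(I−A) = 0.7150:
  x_1 = (1.00·75 + 0.10·80) / 0.7150 = 83.00 / 0.7150 ≈ 116.084
  x_2 = (0.35·75 + 0.75·80) / 0.7150 = 86.25 / 0.7150 ≈ 120.629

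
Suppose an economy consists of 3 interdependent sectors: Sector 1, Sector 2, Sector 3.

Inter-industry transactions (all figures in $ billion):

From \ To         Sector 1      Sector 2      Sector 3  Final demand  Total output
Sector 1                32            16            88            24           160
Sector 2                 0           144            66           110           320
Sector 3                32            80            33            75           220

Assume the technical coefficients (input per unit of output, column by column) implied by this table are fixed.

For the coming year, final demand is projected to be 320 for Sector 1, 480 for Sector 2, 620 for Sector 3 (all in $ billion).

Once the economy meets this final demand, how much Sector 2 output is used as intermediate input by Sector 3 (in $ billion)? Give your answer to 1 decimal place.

Technical coefficients a_ij = z_ij / X_j:
  a_11 = 32/160 = 0.20, a_21 = 0/160 = 0.00, a_31 = 32/160 = 0.20
  a_12 = 16/320 = 0.05, a_22 = 144/320 = 0.45, a_32 = 80/320 = 0.25
  a_13 = 88/220 = 0.40, a_23 = 66/220 = 0.30, a_33 = 33/220 = 0.15
I − A =
  [   0.80    -0.05    -0.40]
  [   0.00     0.55    -0.30]
  [  -0.20    -0.25     0.85]
Cofactors of I−A, C_ij = (−1)^(i+j)·(minor ij) (rows/columns in the sector order above):
  C_11 = (0.55)(0.85) − (-0.30)(-0.25) = 0.3925
  C_12 = −[(0.00)(0.85) − (-0.30)(-0.20)] = 0.0600
  C_13 = (0.00)(-0.25) − (0.55)(-0.20) = 0.1100
  C_21 = −[(-0.05)(0.85) − (-0.40)(-0.25)] = 0.1425
  C_22 = (0.80)(0.85) − (-0.40)(-0.20) = 0.6000
  C_23 = −[(0.80)(-0.25) − (-0.05)(-0.20)] = 0.2100
  C_31 = (-0.05)(-0.30) − (-0.40)(0.55) = 0.2350
  C_32 = −[(0.80)(-0.30) − (-0.40)(0.00)] = 0.2400
  C_33 = (0.80)(0.55) − (-0.05)(0.00) = 0.4400
det(I−A) = Σ_j (I−A)_1j·C_1j = (0.80)(0.3925) + (-0.05)(0.0600) + (-0.40)(0.1100) = 0.2670
adj(I−A) = Cᵀ =
  [ 0.3925   0.1425   0.2350]
  [ 0.0600   0.6000   0.2400]
  [ 0.1100   0.2100   0.4400]
(I − A)⁻¹ = adj(I−A) / det(I−A) ≈
  [   1.4700     0.5337     0.8801]
  [   0.2247     2.2472     0.8989]
  [   0.4120     0.7865     1.6479]
First solve x = (I − A)⁻¹ d = adj(I−A)·d / det(I−A); in particular x_3 = (0.1100·320 + 0.2100·480 + 0.4400·620) / 0.2670 = 408.80 / 0.2670 ≈ 1531.086.
Intermediate flow from 2 to 3: z_23 = a_23 · x_3 = 0.30 × 408.80 / 0.2670 = 122.64 / 0.2670 ≈ 459.3.

z_23 = 459.3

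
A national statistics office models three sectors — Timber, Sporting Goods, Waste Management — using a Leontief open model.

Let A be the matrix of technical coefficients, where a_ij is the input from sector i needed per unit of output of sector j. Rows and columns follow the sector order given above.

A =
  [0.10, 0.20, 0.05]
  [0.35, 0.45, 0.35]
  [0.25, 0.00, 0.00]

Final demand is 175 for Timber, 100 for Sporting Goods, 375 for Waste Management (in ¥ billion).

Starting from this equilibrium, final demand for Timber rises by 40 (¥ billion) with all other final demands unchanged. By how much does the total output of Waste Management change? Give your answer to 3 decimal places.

Δx_3 = 13.729

I − A =
  [   0.90    -0.20    -0.05]
  [  -0.35     0.55    -0.35]
  [  -0.25     0.00     1.00]
Cofactors of I−A, C_ij = (−1)^(i+j)·(minor ij) (rows/columns in the sector order above):
  C_11 = (0.55)(1.00) − (-0.35)(0.00) = 0.5500
  C_12 = −[(-0.35)(1.00) − (-0.35)(-0.25)] = 0.4375
  C_13 = (-0.35)(0.00) − (0.55)(-0.25) = 0.1375
  C_21 = −[(-0.20)(1.00) − (-0.05)(0.00)] = 0.2000
  C_22 = (0.90)(1.00) − (-0.05)(-0.25) = 0.8875
  C_23 = −[(0.90)(0.00) − (-0.20)(-0.25)] = 0.0500
  C_31 = (-0.20)(-0.35) − (-0.05)(0.55) = 0.0975
  C_32 = −[(0.90)(-0.35) − (-0.05)(-0.35)] = 0.3325
  C_33 = (0.90)(0.55) − (-0.20)(-0.35) = 0.4250
det(I−A) = Σ_j (I−A)_1j·C_1j = (0.90)(0.5500) + (-0.20)(0.4375) + (-0.05)(0.1375) = 0.400625
adj(I−A) = Cᵀ =
  [ 0.5500   0.2000   0.0975]
  [ 0.4375   0.8875   0.3325]
  [ 0.1375   0.0500   0.4250]
(I − A)⁻¹ = adj(I−A) / det(I−A) ≈
  [   1.3729     0.4992     0.2434]
  [   1.0920     2.2153     0.8300]
  [   0.3432     0.1248     1.0608]
Δx = (I − A)⁻¹ Δd with Δd having +40 in the Timber component and 0 elsewhere.
So Δx_3 = L_31 · (+40), where L_31 = adj(I−A)_31 / det(I−A) = 0.1375 / 0.400625.
Δx_3 = 0.1375 × (+40) / 0.400625 = 5.50 / 0.400625 ≈ 13.729.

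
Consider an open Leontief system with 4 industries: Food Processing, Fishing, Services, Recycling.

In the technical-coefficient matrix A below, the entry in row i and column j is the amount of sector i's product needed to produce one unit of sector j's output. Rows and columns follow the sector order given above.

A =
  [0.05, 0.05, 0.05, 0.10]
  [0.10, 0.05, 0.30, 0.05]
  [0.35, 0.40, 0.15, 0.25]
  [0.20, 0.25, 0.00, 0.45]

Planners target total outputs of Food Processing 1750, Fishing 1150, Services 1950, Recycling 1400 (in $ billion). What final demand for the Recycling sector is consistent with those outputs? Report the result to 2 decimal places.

d_4 = 132.50

I − A =
  [   0.95    -0.05    -0.05    -0.10]
  [  -0.10     0.95    -0.30    -0.05]
  [  -0.35    -0.40     0.85    -0.25]
  [  -0.20    -0.25     0.00     0.55]
d = (I − A) x:
  d_1 = (+0.95)·1750 + (-0.05)·1150 + (-0.05)·1950 + (-0.10)·1400 = 1367.50
  d_2 = (-0.10)·1750 + (+0.95)·1150 + (-0.30)·1950 + (-0.05)·1400 = 262.50
  d_3 = (-0.35)·1750 + (-0.40)·1150 + (+0.85)·1950 + (-0.25)·1400 = 235.00
  d_4 = (-0.20)·1750 + (-0.25)·1150 + (+0.00)·1950 + (+0.55)·1400 = 132.50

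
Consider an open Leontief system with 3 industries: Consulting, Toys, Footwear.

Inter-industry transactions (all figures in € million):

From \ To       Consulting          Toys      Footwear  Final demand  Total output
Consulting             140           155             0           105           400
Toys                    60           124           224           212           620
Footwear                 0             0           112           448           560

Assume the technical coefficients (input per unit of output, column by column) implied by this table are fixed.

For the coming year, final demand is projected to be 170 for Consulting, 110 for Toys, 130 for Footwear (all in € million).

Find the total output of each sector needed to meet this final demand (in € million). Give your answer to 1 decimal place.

Technical coefficients a_ij = z_ij / X_j:
  a_11 = 140/400 = 0.35, a_21 = 60/400 = 0.15, a_31 = 0/400 = 0.00
  a_12 = 155/620 = 0.25, a_22 = 124/620 = 0.20, a_32 = 0/620 = 0.00
  a_13 = 0/560 = 0.00, a_23 = 224/560 = 0.40, a_33 = 112/560 = 0.20
I − A =
  [   0.65    -0.25     0.00]
  [  -0.15     0.80    -0.40]
  [   0.00     0.00     0.80]
Cofactors of I−A, C_ij = (−1)^(i+j)·(minor ij) (rows/columns in the sector order above):
  C_11 = (0.80)(0.80) − (-0.40)(0.00) = 0.6400
  C_12 = −[(-0.15)(0.80) − (-0.40)(0.00)] = 0.1200
  C_13 = (-0.15)(0.00) − (0.80)(0.00) = 0.0000
  C_21 = −[(-0.25)(0.80) − (0.00)(0.00)] = 0.2000
  C_22 = (0.65)(0.80) − (0.00)(0.00) = 0.5200
  C_23 = −[(0.65)(0.00) − (-0.25)(0.00)] = 0.0000
  C_31 = (-0.25)(-0.40) − (0.00)(0.80) = 0.1000
  C_32 = −[(0.65)(-0.40) − (0.00)(-0.15)] = 0.2600
  C_33 = (0.65)(0.80) − (-0.25)(-0.15) = 0.4825
det(I−A) = Σ_j (I−A)_1j·C_1j = (0.65)(0.6400) + (-0.25)(0.1200) + (0.00)(0.0000) = 0.3860
adj(I−A) = Cᵀ =
  [ 0.6400   0.2000   0.1000]
  [ 0.1200   0.5200   0.2600]
  [ 0.0000   0.0000   0.4825]
(I − A)⁻¹ = adj(I−A) / det(I−A) ≈
  [   1.6580     0.5181     0.2591]
  [   0.3109     1.3472     0.6736]
  [   0.0000     0.0000     1.2500]
x = (I − A)⁻¹ d = adj(I−A)·d / det(I−A), with det(I−A) = 0.3860:
  x_1 = (0.6400·170 + 0.2000·110 + 0.1000·130) / 0.3860 = 143.80 / 0.3860 ≈ 372.5
  x_2 = (0.1200·170 + 0.5200·110 + 0.2600·130) / 0.3860 = 111.40 / 0.3860 ≈ 288.6
  x_3 = (0.0000·170 + 0.0000·110 + 0.4825·130) / 0.3860 = 62.725 / 0.3860 = 162.5

x_1 = 372.5, x_2 = 288.6, x_3 = 162.5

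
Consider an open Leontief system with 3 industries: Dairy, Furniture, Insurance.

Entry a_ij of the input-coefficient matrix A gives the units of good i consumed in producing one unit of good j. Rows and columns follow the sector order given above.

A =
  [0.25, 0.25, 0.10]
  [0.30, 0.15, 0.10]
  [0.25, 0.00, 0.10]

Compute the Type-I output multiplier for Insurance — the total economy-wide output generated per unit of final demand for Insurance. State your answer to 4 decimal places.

m_I = 1.6240

I − A =
  [   0.75    -0.25    -0.10]
  [  -0.30     0.85    -0.10]
  [  -0.25     0.00     0.90]
Cofactors of I−A, C_ij = (−1)^(i+j)·(minor ij) (rows/columns in the sector order above):
  C_11 = (0.85)(0.90) − (-0.10)(0.00) = 0.7650
  C_12 = −[(-0.30)(0.90) − (-0.10)(-0.25)] = 0.2950
  C_13 = (-0.30)(0.00) − (0.85)(-0.25) = 0.2125
  C_21 = −[(-0.25)(0.90) − (-0.10)(0.00)] = 0.2250
  C_22 = (0.75)(0.90) − (-0.10)(-0.25) = 0.6500
  C_23 = −[(0.75)(0.00) − (-0.25)(-0.25)] = 0.0625
  C_31 = (-0.25)(-0.10) − (-0.10)(0.85) = 0.1100
  C_32 = −[(0.75)(-0.10) − (-0.10)(-0.30)] = 0.1050
  C_33 = (0.75)(0.85) − (-0.25)(-0.30) = 0.5625
det(I−A) = Σ_j (I−A)_1j·C_1j = (0.75)(0.7650) + (-0.25)(0.2950) + (-0.10)(0.2125) = 0.47875
adj(I−A) = Cᵀ =
  [ 0.7650   0.2250   0.1100]
  [ 0.2950   0.6500   0.1050]
  [ 0.2125   0.0625   0.5625]
(I − A)⁻¹ = adj(I−A) / det(I−A) ≈
  [   1.59791     0.46997     0.22977]
  [   0.61619     1.35770     0.21932]
  [   0.44386     0.13055     1.17493]
The output multiplier for sector j is the column-j sum of the Leontief inverse (I − A)⁻¹ = adj(I−A) / det(I−A).
Column I of adj(I−A): (0.1100, 0.1050, 0.5625); det(I−A) = 0.47875.
m_I = (0.1100 + 0.1050 + 0.5625) / 0.47875 = 0.7775 / 0.47875 ≈ 1.6240.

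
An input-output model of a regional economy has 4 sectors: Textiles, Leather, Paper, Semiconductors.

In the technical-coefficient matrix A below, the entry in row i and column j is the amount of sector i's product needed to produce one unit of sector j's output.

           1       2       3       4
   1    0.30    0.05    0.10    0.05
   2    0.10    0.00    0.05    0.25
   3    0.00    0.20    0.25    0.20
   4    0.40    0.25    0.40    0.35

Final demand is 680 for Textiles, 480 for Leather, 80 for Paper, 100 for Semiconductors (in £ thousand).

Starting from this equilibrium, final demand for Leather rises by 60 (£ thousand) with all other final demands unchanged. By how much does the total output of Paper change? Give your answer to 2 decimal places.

Δx_3 = 38.14

I − A =
  [   0.70    -0.05    -0.10    -0.05]
  [  -0.10     1.00    -0.05    -0.25]
  [   0.00    -0.20     0.75    -0.20]
  [  -0.40    -0.25    -0.40     0.65]
Compute the cofactors C_ij = (−1)^(i+j)·(3×3 minor ij) of I−A; the adjugate is their transpose:
adj(I−A) = Cᵀ =
  [ 0.331625   0.051750   0.086000   0.071875]
  [ 0.119750   0.262250   0.110250   0.144000]
  [ 0.118000   0.126000   0.381750   0.175000]
  [ 0.322750   0.210250   0.330250   0.512250]
det(I−A) = Σ_j (I−A)_1j·C_1j = (0.70)(0.331625) + (-0.05)(0.119750) + (-0.10)(0.118000) + (-0.05)(0.322750) = 0.1982125
(I − A)⁻¹ = adj(I−A) / det(I−A) ≈
  [   1.6731     0.2611     0.4339     0.3626]
  [   0.6041     1.3231     0.5562     0.7265]
  [   0.5953     0.6357     1.9260     0.8829]
  [   1.6283     1.0607     1.6661     2.5843]
Δx = (I − A)⁻¹ Δd with Δd having +60 in the Leather component and 0 elsewhere.
So Δx_3 = L_32 · (+60), where L_32 = adj(I−A)_32 / det(I−A) = 0.126000 / 0.1982125.
Δx_3 = 0.126000 × (+60) / 0.1982125 = 7.56 / 0.1982125 ≈ 38.14.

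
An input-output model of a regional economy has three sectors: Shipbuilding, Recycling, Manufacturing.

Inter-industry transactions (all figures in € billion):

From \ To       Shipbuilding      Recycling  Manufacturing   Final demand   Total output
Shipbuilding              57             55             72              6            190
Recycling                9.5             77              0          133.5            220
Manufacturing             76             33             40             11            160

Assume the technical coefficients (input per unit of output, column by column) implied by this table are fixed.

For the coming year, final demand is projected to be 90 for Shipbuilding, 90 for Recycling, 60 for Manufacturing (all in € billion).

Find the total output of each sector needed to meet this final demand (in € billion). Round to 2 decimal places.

Technical coefficients a_ij = z_ij / X_j:
  a_SS = 57/190 = 0.30, a_RS = 9.5/190 = 0.05, a_MS = 76/190 = 0.40
  a_SR = 55/220 = 0.25, a_RR = 77/220 = 0.35, a_MR = 33/220 = 0.15
  a_SM = 72/160 = 0.45, a_RM = 0/160 = 0.00, a_MM = 40/160 = 0.25
I − A =
  [   0.70    -0.25    -0.45]
  [  -0.05     0.65     0.00]
  [  -0.40    -0.15     0.75]
Cofactors of I−A, C_ij = (−1)^(i+j)·(minor ij) (rows/columns in the sector order above):
  C_11 = (0.65)(0.75) − (0.00)(-0.15) = 0.4875
  C_12 = −[(-0.05)(0.75) − (0.00)(-0.40)] = 0.0375
  C_13 = (-0.05)(-0.15) − (0.65)(-0.40) = 0.2675
  C_21 = −[(-0.25)(0.75) − (-0.45)(-0.15)] = 0.2550
  C_22 = (0.70)(0.75) − (-0.45)(-0.40) = 0.3450
  C_23 = −[(0.70)(-0.15) − (-0.25)(-0.40)] = 0.2050
  C_31 = (-0.25)(0.00) − (-0.45)(0.65) = 0.2925
  C_32 = −[(0.70)(0.00) − (-0.45)(-0.05)] = 0.0225
  C_33 = (0.70)(0.65) − (-0.25)(-0.05) = 0.4425
det(I−A) = Σ_j (I−A)_1j·C_1j = (0.70)(0.4875) + (-0.25)(0.0375) + (-0.45)(0.2675) = 0.2115
adj(I−A) = Cᵀ =
  [ 0.4875   0.2550   0.2925]
  [ 0.0375   0.3450   0.0225]
  [ 0.2675   0.2050   0.4425]
(I − A)⁻¹ = adj(I−A) / det(I−A) ≈
  [   2.3050     1.2057     1.3830]
  [   0.1773     1.6312     0.1064]
  [   1.2648     0.9693     2.0922]
x = (I − A)⁻¹ d = adj(I−A)·d / det(I−A), with det(I−A) = 0.2115:
  x_S = (0.4875·90 + 0.2550·90 + 0.2925·60) / 0.2115 = 84.375 / 0.2115 ≈ 398.94
  x_R = (0.0375·90 + 0.3450·90 + 0.0225·60) / 0.2115 = 35.775 / 0.2115 ≈ 169.15
  x_M = (0.2675·90 + 0.2050·90 + 0.4425·60) / 0.2115 = 69.075 / 0.2115 ≈ 326.60

x_S = 398.94, x_R = 169.15, x_M = 326.60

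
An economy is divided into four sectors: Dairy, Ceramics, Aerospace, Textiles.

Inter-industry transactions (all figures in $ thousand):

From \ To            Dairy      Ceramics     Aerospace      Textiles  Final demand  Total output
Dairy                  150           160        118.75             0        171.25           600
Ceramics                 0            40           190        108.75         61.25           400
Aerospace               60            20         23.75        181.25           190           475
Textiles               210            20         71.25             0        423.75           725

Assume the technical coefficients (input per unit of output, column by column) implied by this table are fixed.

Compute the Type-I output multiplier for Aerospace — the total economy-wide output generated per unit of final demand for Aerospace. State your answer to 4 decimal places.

m_A = 3.2593

Technical coefficients a_ij = z_ij / X_j:
  a_DD = 150/600 = 0.25, a_CD = 0/600 = 0.00, a_AD = 60/600 = 0.10, a_TD = 210/600 = 0.35
  a_DC = 160/400 = 0.40, a_CC = 40/400 = 0.10, a_AC = 20/400 = 0.05, a_TC = 20/400 = 0.05
  a_DA = 118.75/475 = 0.25, a_CA = 190/475 = 0.40, a_AA = 23.75/475 = 0.05, a_TA = 71.25/475 = 0.15
  a_DT = 0/725 = 0.00, a_CT = 108.75/725 = 0.15, a_AT = 181.25/725 = 0.25, a_TT = 0/725 = 0.00
I − A =
  [   0.75    -0.40    -0.25     0.00]
  [   0.00     0.90    -0.40    -0.15]
  [  -0.10    -0.05     0.95    -0.25]
  [  -0.35    -0.05    -0.15     1.00]
Compute the cofactors C_ij = (−1)^(i+j)·(3×3 minor ij) of I−A; the adjugate is their transpose:
adj(I−A) = Cᵀ =
  [ 0.788000   0.380625   0.392125   0.155125]
  [ 0.127125   0.637500   0.330000   0.178125]
  [ 0.170625   0.121875   0.648375   0.180375]
  [ 0.307750   0.183375   0.251000   0.587750]
det(I−A) = Σ_j (I−A)_1j·C_1j = (0.75)(0.788000) + (-0.40)(0.127125) + (-0.25)(0.170625) + (0.00)(0.307750) = 0.49749375
(I − A)⁻¹ = adj(I−A) / det(I−A) ≈
  [   1.58394     0.76508     0.78820     0.31181]
  [   0.25553     1.28142     0.66332     0.35804]
  [   0.34297     0.24498     1.30328     0.36257]
  [   0.61860     0.36860     0.50453     1.18142]
The output multiplier for sector j is the column-j sum of the Leontief inverse (I − A)⁻¹ = adj(I−A) / det(I−A).
Column A of adj(I−A): (0.392125, 0.330000, 0.648375, 0.251000); det(I−A) = 0.49749375.
m_A = (0.392125 + 0.330000 + 0.648375 + 0.251000) / 0.49749375 = 1.6215 / 0.49749375 ≈ 3.2593.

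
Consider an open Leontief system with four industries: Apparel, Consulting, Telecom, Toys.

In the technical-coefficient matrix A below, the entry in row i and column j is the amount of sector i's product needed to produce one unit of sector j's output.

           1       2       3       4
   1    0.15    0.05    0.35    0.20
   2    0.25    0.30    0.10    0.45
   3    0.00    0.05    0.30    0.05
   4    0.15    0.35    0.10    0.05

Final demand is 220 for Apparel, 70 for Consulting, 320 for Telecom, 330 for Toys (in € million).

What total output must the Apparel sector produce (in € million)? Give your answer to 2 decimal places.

I − A =
  [   0.85    -0.05    -0.35    -0.20]
  [  -0.25     0.70    -0.10    -0.45]
  [   0.00    -0.05     0.70    -0.05]
  [  -0.15    -0.35    -0.10     0.95]
Compute the cofactors C_ij = (−1)^(i+j)·(3×3 minor ij) of I−A; the adjugate is their transpose:
adj(I−A) = Cᵀ =
  [ 0.343000   0.105750   0.205625   0.133125]
  [ 0.213000   0.537375   0.227750   0.311375]
  [ 0.024875   0.054125   0.377625   0.050750]
  [ 0.135250   0.220375   0.156125   0.399125]
det(I−A) = Σ_j (I−A)_1j·C_1j = (0.85)(0.343000) + (-0.05)(0.213000) + (-0.35)(0.024875) + (-0.20)(0.135250) = 0.24514375
(I − A)⁻¹ = adj(I−A) / det(I−A) ≈
  [   1.3992     0.4314     0.8388     0.5430]
  [   0.8689     2.1921     0.9290     1.2702]
  [   0.1015     0.2208     1.5404     0.2070]
  [   0.5517     0.8990     0.6369     1.6281]
x = (I − A)⁻¹ d = adj(I−A)·d / det(I−A), with det(I−A) = 0.24514375:
  x_1 = (0.343000·220 + 0.105750·70 + 0.205625·320 + 0.133125·330) / 0.24514375 = 192.59375 / 0.24514375 ≈ 785.64
  x_2 = (0.213000·220 + 0.537375·70 + 0.227750·320 + 0.311375·330) / 0.24514375 = 260.11 / 0.24514375 ≈ 1061.05
  x_3 = (0.024875·220 + 0.054125·70 + 0.377625·320 + 0.050750·330) / 0.24514375 = 146.84875 / 0.24514375 ≈ 599.03
  x_4 = (0.135250·220 + 0.220375·70 + 0.156125·320 + 0.399125·330) / 0.24514375 = 226.8525 / 0.24514375 ≈ 925.39

x_1 = 785.64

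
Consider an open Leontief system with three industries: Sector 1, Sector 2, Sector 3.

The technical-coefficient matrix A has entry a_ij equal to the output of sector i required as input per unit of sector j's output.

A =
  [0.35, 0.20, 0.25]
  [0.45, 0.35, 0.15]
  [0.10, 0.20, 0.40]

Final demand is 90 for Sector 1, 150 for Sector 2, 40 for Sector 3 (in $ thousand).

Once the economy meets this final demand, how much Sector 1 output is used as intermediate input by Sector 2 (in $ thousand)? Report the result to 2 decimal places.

z_12 = 128.46

I − A =
  [   0.65    -0.20    -0.25]
  [  -0.45     0.65    -0.15]
  [  -0.10    -0.20     0.60]
Cofactors of I−A, C_ij = (−1)^(i+j)·(minor ij) (rows/columns in the sector order above):
  C_11 = (0.65)(0.60) − (-0.15)(-0.20) = 0.3600
  C_12 = −[(-0.45)(0.60) − (-0.15)(-0.10)] = 0.2850
  C_13 = (-0.45)(-0.20) − (0.65)(-0.10) = 0.1550
  C_21 = −[(-0.20)(0.60) − (-0.25)(-0.20)] = 0.1700
  C_22 = (0.65)(0.60) − (-0.25)(-0.10) = 0.3650
  C_23 = −[(0.65)(-0.20) − (-0.20)(-0.10)] = 0.1500
  C_31 = (-0.20)(-0.15) − (-0.25)(0.65) = 0.1925
  C_32 = −[(0.65)(-0.15) − (-0.25)(-0.45)] = 0.2100
  C_33 = (0.65)(0.65) − (-0.20)(-0.45) = 0.3325
det(I−A) = Σ_j (I−A)_1j·C_1j = (0.65)(0.3600) + (-0.20)(0.2850) + (-0.25)(0.1550) = 0.13825
adj(I−A) = Cᵀ =
  [ 0.3600   0.1700   0.1925]
  [ 0.2850   0.3650   0.2100]
  [ 0.1550   0.1500   0.3325]
(I − A)⁻¹ = adj(I−A) / det(I−A) ≈
  [   2.6040     1.2297     1.3924]
  [   2.0615     2.6401     1.5190]
  [   1.1212     1.0850     2.4051]
First solve x = (I − A)⁻¹ d = adj(I−A)·d / det(I−A); in particular x_2 = (0.2850·90 + 0.3650·150 + 0.2100·40) / 0.13825 = 88.80 / 0.13825 ≈ 642.3146.
Intermediate flow from 1 to 2: z_12 = a_12 · x_2 = 0.20 × 88.80 / 0.13825 = 17.76 / 0.13825 ≈ 128.46.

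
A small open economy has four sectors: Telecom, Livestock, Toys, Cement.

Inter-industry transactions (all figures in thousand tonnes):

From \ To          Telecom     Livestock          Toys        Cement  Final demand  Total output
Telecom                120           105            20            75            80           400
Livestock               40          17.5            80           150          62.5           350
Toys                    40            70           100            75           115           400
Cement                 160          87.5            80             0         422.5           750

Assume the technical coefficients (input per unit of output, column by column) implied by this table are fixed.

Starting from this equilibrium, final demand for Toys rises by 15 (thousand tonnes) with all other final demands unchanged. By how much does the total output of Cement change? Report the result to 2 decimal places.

Δx_4 = 9.30

Technical coefficients a_ij = z_ij / X_j:
  a_11 = 120/400 = 0.30, a_21 = 40/400 = 0.10, a_31 = 40/400 = 0.10, a_41 = 160/400 = 0.40
  a_12 = 105/350 = 0.30, a_22 = 17.5/350 = 0.05, a_32 = 70/350 = 0.20, a_42 = 87.5/350 = 0.25
  a_13 = 20/400 = 0.05, a_23 = 80/400 = 0.20, a_33 = 100/400 = 0.25, a_43 = 80/400 = 0.20
  a_14 = 75/750 = 0.10, a_24 = 150/750 = 0.20, a_34 = 75/750 = 0.10, a_44 = 0/750 = 0.00
I − A =
  [   0.70    -0.30    -0.05    -0.10]
  [  -0.10     0.95    -0.20    -0.20]
  [  -0.10    -0.20     0.75    -0.10]
  [  -0.40    -0.25    -0.20     1.00]
Compute the cofactors C_ij = (−1)^(i+j)·(3×3 minor ij) of I−A; the adjugate is their transpose:
adj(I−A) = Cᵀ =
  [ 0.60300   0.25300   0.14100   0.12500]
  [ 0.16500   0.47200   0.17100   0.12800]
  [ 0.16650   0.19400   0.53550   0.10900]
  [ 0.31575   0.25800   0.20625   0.43650]
det(I−A) = Σ_j (I−A)_1j·C_1j = (0.70)(0.60300) + (-0.30)(0.16500) + (-0.05)(0.16650) + (-0.10)(0.31575) = 0.3327
(I − A)⁻¹ = adj(I−A) / det(I−A) ≈
  [   1.8124     0.7604     0.4238     0.3757]
  [   0.4959     1.4187     0.5140     0.3847]
  [   0.5005     0.5831     1.6096     0.3276]
  [   0.9491     0.7755     0.6199     1.3120]
Δx = (I − A)⁻¹ Δd with Δd having +15 in the Toys component and 0 elsewhere.
So Δx_4 = L_43 · (+15), where L_43 = adj(I−A)_43 / det(I−A) = 0.20625 / 0.3327.
Δx_4 = 0.20625 × (+15) / 0.3327 = 3.09375 / 0.3327 ≈ 9.30.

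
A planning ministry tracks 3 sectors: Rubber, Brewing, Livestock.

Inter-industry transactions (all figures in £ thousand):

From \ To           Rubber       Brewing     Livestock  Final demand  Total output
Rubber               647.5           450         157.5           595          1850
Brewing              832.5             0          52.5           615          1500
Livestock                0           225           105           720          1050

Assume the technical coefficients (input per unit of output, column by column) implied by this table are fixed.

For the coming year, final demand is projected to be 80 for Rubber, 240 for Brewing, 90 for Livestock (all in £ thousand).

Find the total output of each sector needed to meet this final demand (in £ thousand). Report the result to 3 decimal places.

x_R = 348.829, x_B = 405.351, x_L = 167.559

Technical coefficients a_ij = z_ij / X_j:
  a_RR = 647.5/1850 = 0.35, a_BR = 832.5/1850 = 0.45, a_LR = 0/1850 = 0.00
  a_RB = 450/1500 = 0.30, a_BB = 0/1500 = 0.00, a_LB = 225/1500 = 0.15
  a_RL = 157.5/1050 = 0.15, a_BL = 52.5/1050 = 0.05, a_LL = 105/1050 = 0.10
I − A =
  [   0.65    -0.30    -0.15]
  [  -0.45     1.00    -0.05]
  [   0.00    -0.15     0.90]
Cofactors of I−A, C_ij = (−1)^(i+j)·(minor ij) (rows/columns in the sector order above):
  C_11 = (1.00)(0.90) − (-0.05)(-0.15) = 0.8925
  C_12 = −[(-0.45)(0.90) − (-0.05)(0.00)] = 0.4050
  C_13 = (-0.45)(-0.15) − (1.00)(0.00) = 0.0675
  C_21 = −[(-0.30)(0.90) − (-0.15)(-0.15)] = 0.2925
  C_22 = (0.65)(0.90) − (-0.15)(0.00) = 0.5850
  C_23 = −[(0.65)(-0.15) − (-0.30)(0.00)] = 0.0975
  C_31 = (-0.30)(-0.05) − (-0.15)(1.00) = 0.1650
  C_32 = −[(0.65)(-0.05) − (-0.15)(-0.45)] = 0.1000
  C_33 = (0.65)(1.00) − (-0.30)(-0.45) = 0.5150
det(I−A) = Σ_j (I−A)_1j·C_1j = (0.65)(0.8925) + (-0.30)(0.4050) + (-0.15)(0.0675) = 0.4485
adj(I−A) = Cᵀ =
  [ 0.8925   0.2925   0.1650]
  [ 0.4050   0.5850   0.1000]
  [ 0.0675   0.0975   0.5150]
(I − A)⁻¹ = adj(I−A) / det(I−A) ≈
  [   1.9900     0.6522     0.3679]
  [   0.9030     1.3043     0.2230]
  [   0.1505     0.2174     1.1483]
x = (I − A)⁻¹ d = adj(I−A)·d / det(I−A), with det(I−A) = 0.4485:
  x_R = (0.8925·80 + 0.2925·240 + 0.1650·90) / 0.4485 = 156.45 / 0.4485 ≈ 348.829
  x_B = (0.4050·80 + 0.5850·240 + 0.1000·90) / 0.4485 = 181.80 / 0.4485 ≈ 405.351
  x_L = (0.0675·80 + 0.0975·240 + 0.5150·90) / 0.4485 = 75.15 / 0.4485 ≈ 167.559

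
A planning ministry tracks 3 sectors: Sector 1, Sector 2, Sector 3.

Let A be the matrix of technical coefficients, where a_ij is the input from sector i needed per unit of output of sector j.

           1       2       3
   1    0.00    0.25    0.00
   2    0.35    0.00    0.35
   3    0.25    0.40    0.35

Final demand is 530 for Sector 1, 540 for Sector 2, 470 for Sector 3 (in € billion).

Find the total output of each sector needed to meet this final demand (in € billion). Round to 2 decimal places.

x_1 = 925.62, x_2 = 1582.49, x_3 = 2052.93

I − A =
  [   1.00    -0.25     0.00]
  [  -0.35     1.00    -0.35]
  [  -0.25    -0.40     0.65]
Cofactors of I−A, C_ij = (−1)^(i+j)·(minor ij) (rows/columns in the sector order above):
  C_11 = (1.00)(0.65) − (-0.35)(-0.40) = 0.5100
  C_12 = −[(-0.35)(0.65) − (-0.35)(-0.25)] = 0.3150
  C_13 = (-0.35)(-0.40) − (1.00)(-0.25) = 0.3900
  C_21 = −[(-0.25)(0.65) − (0.00)(-0.40)] = 0.1625
  C_22 = (1.00)(0.65) − (0.00)(-0.25) = 0.6500
  C_23 = −[(1.00)(-0.40) − (-0.25)(-0.25)] = 0.4625
  C_31 = (-0.25)(-0.35) − (0.00)(1.00) = 0.0875
  C_32 = −[(1.00)(-0.35) − (0.00)(-0.35)] = 0.3500
  C_33 = (1.00)(1.00) − (-0.25)(-0.35) = 0.9125
det(I−A) = Σ_j (I−A)_1j·C_1j = (1.00)(0.5100) + (-0.25)(0.3150) + (0.00)(0.3900) = 0.43125
adj(I−A) = Cᵀ =
  [ 0.5100   0.1625   0.0875]
  [ 0.3150   0.6500   0.3500]
  [ 0.3900   0.4625   0.9125]
(I − A)⁻¹ = adj(I−A) / det(I−A) ≈
  [   1.1826     0.3768     0.2029]
  [   0.7304     1.5072     0.8116]
  [   0.9043     1.0725     2.1159]
x = (I − A)⁻¹ d = adj(I−A)·d / det(I−A), with det(I−A) = 0.43125:
  x_1 = (0.5100·530 + 0.1625·540 + 0.0875·470) / 0.43125 = 399.175 / 0.43125 ≈ 925.62
  x_2 = (0.3150·530 + 0.6500·540 + 0.3500·470) / 0.43125 = 682.45 / 0.43125 ≈ 1582.49
  x_3 = (0.3900·530 + 0.4625·540 + 0.9125·470) / 0.43125 = 885.325 / 0.43125 ≈ 2052.93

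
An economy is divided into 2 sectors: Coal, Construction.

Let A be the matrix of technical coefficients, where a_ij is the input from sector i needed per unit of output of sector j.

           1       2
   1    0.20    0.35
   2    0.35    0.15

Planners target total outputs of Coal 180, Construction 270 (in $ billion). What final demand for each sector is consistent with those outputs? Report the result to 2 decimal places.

d_1 = 49.50, d_2 = 166.50

I − A =
  [   0.80    -0.35]
  [  -0.35     0.85]
d = (I − A) x:
  d_1 = (+0.80)·180 + (-0.35)·270 = 49.50
  d_2 = (-0.35)·180 + (+0.85)·270 = 166.50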